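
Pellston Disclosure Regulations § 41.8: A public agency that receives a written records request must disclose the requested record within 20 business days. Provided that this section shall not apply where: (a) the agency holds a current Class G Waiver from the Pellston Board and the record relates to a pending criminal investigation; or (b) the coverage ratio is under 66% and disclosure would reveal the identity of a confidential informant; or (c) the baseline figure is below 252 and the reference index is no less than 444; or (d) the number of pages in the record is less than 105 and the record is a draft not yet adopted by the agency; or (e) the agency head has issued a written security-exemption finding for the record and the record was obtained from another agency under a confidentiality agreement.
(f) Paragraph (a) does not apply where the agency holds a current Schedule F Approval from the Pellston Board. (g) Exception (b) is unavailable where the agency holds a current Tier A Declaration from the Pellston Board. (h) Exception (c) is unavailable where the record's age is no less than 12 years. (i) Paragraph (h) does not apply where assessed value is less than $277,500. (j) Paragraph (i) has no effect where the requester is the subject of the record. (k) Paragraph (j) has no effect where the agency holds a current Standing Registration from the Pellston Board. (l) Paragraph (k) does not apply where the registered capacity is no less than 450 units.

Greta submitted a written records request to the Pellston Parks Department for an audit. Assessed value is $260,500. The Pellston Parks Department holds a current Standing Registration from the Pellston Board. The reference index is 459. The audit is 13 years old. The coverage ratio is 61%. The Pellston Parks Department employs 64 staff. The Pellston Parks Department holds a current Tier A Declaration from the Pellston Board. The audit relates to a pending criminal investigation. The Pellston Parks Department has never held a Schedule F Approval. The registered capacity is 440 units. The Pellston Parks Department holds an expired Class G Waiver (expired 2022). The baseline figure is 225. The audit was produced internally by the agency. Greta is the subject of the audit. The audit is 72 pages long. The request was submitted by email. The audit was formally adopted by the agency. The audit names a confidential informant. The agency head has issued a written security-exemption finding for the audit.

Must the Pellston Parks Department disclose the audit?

No — exception (c) applies; the Pellston Parks Department is not required to disclose the audit.

Exception (a) requires that the agency holds a current Class G Waiver from the Pellston Board; but no current Class G Waiver is held, so (a) is unavailable.
Exception (b) is satisfied on its face — the coverage ratio is 61%, under the 66% limit; the audit names a confidential informant. However, paragraph (g) must be considered: (g) operates against (b): a current Tier A Declaration is held. (b) is therefore removed.
All of (c)'s requirements are met (the baseline figure is 225, below the 252 limit; the reference index is 459, meeting the 444 threshold). Considering the limiting provisions: (h) is triggered (the record's age is 13 years, meeting the 12 years threshold), but is overridden by (i): (i) operates against (h): assessed value is $260,500, less than the $277,500 limit. (j) would limit (i) — Greta is the subject of the audit — but (k) sets (j) aside: (k) is triggered — a current Standing Registration is held. (l), which would lift (k), is not triggered — the registered capacity is 440 units, short of 450 units. (c) remains available.
Exception (d) requires that the record is a draft not yet adopted by the agency; but the audit has been formally adopted, so (d) is unavailable.
Exception (e) requires that the record was obtained from another agency under a confidentiality agreement; but the audit was produced internally, so (e) is unavailable.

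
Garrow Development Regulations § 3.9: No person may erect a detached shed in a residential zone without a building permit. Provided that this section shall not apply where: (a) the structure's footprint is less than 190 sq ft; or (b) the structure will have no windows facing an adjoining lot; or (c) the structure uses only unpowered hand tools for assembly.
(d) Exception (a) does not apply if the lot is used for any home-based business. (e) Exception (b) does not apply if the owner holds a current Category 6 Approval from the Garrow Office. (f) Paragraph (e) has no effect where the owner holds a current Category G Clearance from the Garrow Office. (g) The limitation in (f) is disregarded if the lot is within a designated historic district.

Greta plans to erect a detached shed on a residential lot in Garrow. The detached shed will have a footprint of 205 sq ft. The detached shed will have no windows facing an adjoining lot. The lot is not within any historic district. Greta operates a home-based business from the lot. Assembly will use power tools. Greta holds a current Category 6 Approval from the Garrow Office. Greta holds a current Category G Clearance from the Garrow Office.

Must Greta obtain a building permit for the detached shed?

Exception (a) requires that the structure's footprint is less than 190 sq ft; but the structure's footprint is 205 sq ft, not less than 190 sq ft, so (a) is unavailable.
Exception (b)'s conditions are all satisfied: no windows face an adjoining lot. Considering the limiting provisions: (e) operates (a current Category 6 Approval is held), but is overridden by (f): (f) is triggered — a current Category G Clearance is held. (g) is inapplicable (the lot is not in a historic district), so (f) stands. So (b) applies.
Exception (c) fails — assembly uses power tools.

No — exception (b) applies; Greta does not need a building permit.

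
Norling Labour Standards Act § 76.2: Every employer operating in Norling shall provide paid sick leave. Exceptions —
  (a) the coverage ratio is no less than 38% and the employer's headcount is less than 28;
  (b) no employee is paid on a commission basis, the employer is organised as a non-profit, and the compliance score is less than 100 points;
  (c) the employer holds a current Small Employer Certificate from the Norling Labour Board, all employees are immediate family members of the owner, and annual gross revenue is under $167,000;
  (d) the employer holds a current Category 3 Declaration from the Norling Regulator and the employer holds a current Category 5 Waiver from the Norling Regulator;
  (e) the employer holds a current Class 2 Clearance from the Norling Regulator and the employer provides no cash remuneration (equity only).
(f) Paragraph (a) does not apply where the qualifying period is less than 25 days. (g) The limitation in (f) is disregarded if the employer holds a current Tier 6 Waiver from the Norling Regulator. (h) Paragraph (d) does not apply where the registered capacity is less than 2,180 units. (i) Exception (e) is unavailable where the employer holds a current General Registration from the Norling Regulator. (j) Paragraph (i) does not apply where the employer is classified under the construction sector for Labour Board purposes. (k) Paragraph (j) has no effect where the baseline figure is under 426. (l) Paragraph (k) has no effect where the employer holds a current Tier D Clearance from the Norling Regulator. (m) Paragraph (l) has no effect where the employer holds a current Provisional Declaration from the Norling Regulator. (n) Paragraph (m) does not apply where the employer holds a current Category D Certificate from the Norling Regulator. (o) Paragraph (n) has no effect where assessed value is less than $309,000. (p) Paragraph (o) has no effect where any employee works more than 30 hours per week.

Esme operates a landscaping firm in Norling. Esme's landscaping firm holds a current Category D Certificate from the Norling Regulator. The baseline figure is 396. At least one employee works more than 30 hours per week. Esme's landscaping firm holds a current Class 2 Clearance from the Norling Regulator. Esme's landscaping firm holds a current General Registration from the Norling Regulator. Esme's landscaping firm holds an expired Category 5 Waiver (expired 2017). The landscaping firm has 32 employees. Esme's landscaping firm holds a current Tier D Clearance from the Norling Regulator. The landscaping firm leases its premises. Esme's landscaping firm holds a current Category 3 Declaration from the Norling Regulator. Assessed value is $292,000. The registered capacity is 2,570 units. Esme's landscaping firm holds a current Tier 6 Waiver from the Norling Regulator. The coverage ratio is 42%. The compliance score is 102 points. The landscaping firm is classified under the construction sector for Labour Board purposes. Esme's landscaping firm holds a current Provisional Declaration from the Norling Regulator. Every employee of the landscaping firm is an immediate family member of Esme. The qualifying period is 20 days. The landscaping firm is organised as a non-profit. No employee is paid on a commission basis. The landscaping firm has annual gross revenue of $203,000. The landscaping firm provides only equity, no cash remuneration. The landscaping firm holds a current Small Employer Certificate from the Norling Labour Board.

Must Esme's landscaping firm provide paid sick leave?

No — exception (e) applies; Esme's landscaping firm is not required to provide paid sick leave.

Exception (a) fails — the employer's headcount is 32, not less than 28.
Exception (b) fails — the compliance score is 102 points, not less than 100 points.
Exception (c) does not apply: annual gross revenue is $203,000, not under $167,000.
Exception (d) fails — the Category 5 Waiver is not current.
Exception (e): a current Class 2 Clearance is held; remuneration is equity-only — every condition holds. Considering the limiting provisions: (i) would limit (e) — a current General Registration is held — but (j) sets (i) aside: (j) is engaged — the landscaping firm is classified under the construction sector. (k) would limit (j) — the baseline figure is 396, under the 426 limit — but (l) sets (k) aside: (l) operates — a current Tier D Clearance is held. (m) would limit (l) — a current Provisional Declaration is held — but (n) sets (m) aside: (n) applies — a current Category D Certificate is held. (o) would limit (n) — assessed value is $292,000, less than the $309,000 limit — but (p) sets (o) aside: (p) operates against (o): at least one employee exceeds 30 hours/week. (e) remains available.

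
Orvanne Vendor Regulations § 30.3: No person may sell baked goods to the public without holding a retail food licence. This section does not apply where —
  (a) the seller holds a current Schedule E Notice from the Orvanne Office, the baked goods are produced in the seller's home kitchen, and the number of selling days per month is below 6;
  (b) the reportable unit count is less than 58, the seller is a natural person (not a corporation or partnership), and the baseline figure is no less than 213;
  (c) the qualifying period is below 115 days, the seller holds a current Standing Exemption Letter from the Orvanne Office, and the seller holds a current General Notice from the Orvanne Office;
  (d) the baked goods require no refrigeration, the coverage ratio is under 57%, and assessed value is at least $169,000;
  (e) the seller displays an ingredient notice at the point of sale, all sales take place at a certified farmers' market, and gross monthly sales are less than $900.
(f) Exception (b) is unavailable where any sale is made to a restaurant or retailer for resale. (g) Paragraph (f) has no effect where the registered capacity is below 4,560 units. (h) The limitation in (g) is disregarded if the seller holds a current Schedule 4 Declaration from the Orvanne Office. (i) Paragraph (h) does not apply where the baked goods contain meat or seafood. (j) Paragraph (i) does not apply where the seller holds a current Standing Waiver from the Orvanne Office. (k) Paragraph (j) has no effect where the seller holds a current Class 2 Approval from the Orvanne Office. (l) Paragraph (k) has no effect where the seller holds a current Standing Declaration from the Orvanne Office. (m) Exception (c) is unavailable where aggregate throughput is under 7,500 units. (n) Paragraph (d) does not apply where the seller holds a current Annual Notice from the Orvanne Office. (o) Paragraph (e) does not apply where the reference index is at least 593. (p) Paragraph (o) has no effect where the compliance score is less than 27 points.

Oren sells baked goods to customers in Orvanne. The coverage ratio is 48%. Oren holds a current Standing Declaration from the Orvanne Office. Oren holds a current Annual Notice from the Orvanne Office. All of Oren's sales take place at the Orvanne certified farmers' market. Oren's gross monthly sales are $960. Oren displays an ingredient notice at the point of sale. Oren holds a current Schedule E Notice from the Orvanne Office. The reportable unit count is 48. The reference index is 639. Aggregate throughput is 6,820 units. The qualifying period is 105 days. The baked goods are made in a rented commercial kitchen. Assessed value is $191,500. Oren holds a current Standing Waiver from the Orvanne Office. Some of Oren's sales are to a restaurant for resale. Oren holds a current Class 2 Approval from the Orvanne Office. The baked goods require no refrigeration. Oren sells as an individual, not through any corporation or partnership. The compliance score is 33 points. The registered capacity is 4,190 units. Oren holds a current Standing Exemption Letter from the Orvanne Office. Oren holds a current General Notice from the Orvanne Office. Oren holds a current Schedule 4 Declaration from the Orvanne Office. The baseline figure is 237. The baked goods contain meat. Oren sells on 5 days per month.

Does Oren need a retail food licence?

Yes — Oren must hold a retail food licence.

Exception (a) fails — the baked goods are made in a commercial kitchen, not a home kitchen.
All of (b)'s requirements are met (the reportable unit count is 48, less than the 58 limit; the seller is a natural person; the baseline figure is 237, meeting the 213 threshold). But applying paragraphs (f)–(l): (f) operates against (b): some sales are to a restaurant for resale. (g) is engaged (the registered capacity is 4,190 units, below the 4,560 units limit), but yields to (h): (h) operates against (g): a current Schedule 4 Declaration is held. (i) would limit (h) — the baked goods contain meat — but (j) sets (i) aside: (j) is triggered — a current Standing Waiver is held. (k) applies (a current Class 2 Approval is held), but is overridden by (l): (l) operates against (k): a current Standing Declaration is held. (b) is therefore removed.
Exception (c) is satisfied on its face — the qualifying period is 105 days, below the 115 days limit; a current Standing Exemption Letter is held; a current General Notice is held. However, paragraph (m) must be considered: (m) operates — aggregate throughput is 6,820 units, under the 7,500 units limit. So (c) is unavailable.
All of (d)'s requirements are met (the baked goods are shelf-stable; the coverage ratio is 48%, under the 57% limit; assessed value is $191,500, meeting the $169,000 threshold). But applying paragraph (n): (n) is engaged — a current Annual Notice is held. (d) is therefore removed.
Exception (e) fails — gross monthly sales are $960, not less than $900.
Every exception is unavailable, so the rule governs.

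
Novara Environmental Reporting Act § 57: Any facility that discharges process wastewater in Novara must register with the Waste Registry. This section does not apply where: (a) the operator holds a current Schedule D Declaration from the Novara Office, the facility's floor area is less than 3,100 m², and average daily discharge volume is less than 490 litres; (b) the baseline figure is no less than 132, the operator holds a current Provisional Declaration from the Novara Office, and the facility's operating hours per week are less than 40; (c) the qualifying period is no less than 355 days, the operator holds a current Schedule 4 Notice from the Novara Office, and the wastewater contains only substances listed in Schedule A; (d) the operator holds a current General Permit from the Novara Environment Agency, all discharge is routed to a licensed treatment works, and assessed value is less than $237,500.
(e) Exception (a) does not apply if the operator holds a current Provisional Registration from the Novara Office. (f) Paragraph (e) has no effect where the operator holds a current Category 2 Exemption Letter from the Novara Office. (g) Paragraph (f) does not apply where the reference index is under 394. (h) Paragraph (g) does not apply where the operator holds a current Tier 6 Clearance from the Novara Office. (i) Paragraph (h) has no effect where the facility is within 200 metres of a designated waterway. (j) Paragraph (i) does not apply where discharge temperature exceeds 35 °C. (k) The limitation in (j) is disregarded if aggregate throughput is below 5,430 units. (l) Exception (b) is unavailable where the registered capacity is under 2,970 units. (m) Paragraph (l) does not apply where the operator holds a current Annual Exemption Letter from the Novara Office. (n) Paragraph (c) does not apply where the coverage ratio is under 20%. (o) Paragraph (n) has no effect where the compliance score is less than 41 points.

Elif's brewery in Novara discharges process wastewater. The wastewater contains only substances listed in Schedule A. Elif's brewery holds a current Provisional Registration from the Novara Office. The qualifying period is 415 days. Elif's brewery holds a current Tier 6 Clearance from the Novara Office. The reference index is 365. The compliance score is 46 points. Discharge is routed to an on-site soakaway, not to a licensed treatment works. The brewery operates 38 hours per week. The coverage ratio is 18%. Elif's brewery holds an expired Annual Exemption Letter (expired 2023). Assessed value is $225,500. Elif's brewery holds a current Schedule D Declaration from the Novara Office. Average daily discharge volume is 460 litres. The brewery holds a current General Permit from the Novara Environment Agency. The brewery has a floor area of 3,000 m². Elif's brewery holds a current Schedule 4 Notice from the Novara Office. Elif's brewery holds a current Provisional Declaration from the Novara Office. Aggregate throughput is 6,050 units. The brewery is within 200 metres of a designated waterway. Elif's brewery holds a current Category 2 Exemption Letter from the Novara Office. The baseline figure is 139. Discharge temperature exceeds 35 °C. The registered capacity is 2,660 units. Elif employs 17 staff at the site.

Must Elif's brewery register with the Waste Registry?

No — exception (a) applies; Elif's brewery is not required to register with the Waste Registry.

Exception (a)'s conditions are all satisfied: a current Schedule D Declaration is held; the facility's floor area is 3,000 m², less than the 3,100 m² limit; average daily discharge volume is 460 litres, less than the 490 litres limit. Considering the limiting provisions: (e) is engaged (a current Provisional Registration is held), but is overridden by (f): (f) operates against (e): a current Category 2 Exemption Letter is held. (g) would limit (f) — the reference index is 365, under the 394 limit — but (h) sets (g) aside: (h) operates against (g): a current Tier 6 Clearance is held. (i) is engaged (the brewery is within 200 m of a designated waterway), but is overridden by (j): (j) operates against (i): discharge temperature exceeds 35 °C. (k), which would lift (j), is inapplicable — aggregate throughput is 6,050 units, not below 5,430 units. So (a) applies.
Exception (b) is satisfied on its face — the baseline figure is 139, meeting the 132 threshold; a current Provisional Declaration is held; the facility's operating hours per week are 38, less than the 40 limit. But: (l) operates — the registered capacity is 2,660 units, under the 2,970 units limit. (m) is not engaged (the Annual Exemption Letter is not current), so (l) stands. (b) is therefore removed.
Exception (c): the qualifying period is 415 days, meeting the 355 days threshold; a current Schedule 4 Notice is held; the wastewater is Schedule-A-only — every condition holds. But: (n) is triggered — the coverage ratio is 18%, under the 20% limit. (o) is not triggered (the compliance score is 46 points, not less than 41 points), so (n) stands. Exception (c) does not apply.
Exception (d) requires that all discharge is routed to a licensed treatment works; but discharge is not routed to a licensed treatment works, so (d) is unavailable.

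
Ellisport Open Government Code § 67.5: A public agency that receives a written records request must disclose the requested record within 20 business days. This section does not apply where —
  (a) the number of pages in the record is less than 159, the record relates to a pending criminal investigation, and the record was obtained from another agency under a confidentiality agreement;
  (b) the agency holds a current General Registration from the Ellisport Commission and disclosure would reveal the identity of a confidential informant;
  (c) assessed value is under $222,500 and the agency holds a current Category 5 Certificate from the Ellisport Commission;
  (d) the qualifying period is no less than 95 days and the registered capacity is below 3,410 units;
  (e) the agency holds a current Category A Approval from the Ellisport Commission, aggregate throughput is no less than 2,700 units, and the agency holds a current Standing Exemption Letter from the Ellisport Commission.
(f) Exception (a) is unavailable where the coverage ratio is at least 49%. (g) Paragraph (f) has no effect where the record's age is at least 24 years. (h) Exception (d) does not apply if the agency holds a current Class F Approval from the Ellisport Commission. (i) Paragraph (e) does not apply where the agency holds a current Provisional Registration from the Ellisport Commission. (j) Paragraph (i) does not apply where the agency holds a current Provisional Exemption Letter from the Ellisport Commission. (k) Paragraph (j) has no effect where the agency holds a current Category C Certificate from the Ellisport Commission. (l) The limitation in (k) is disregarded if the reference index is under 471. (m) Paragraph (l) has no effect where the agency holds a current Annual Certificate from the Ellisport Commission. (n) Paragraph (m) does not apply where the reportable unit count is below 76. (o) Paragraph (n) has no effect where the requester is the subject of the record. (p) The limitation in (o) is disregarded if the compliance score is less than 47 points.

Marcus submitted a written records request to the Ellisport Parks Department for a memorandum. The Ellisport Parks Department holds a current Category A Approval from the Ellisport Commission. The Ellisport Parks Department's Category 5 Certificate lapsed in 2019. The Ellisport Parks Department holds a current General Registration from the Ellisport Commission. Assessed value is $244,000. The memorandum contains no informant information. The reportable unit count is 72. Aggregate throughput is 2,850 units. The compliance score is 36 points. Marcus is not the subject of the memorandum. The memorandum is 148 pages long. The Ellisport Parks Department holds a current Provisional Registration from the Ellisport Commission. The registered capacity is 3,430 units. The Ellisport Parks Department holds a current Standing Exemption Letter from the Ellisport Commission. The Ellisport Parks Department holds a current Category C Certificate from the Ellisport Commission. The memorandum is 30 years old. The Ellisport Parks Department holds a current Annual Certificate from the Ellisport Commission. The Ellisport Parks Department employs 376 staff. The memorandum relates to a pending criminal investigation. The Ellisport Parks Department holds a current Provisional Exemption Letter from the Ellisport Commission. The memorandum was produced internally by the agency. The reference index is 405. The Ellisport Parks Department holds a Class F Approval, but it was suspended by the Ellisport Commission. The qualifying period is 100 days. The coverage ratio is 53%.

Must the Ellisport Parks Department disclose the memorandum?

No — exception (e) applies; the Ellisport Parks Department is not required to disclose the memorandum.

Exception (a) requires that the record was obtained from another agency under a confidentiality agreement; but the memorandum was produced internally, so (a) is unavailable.
Exception (b) requires that disclosure would reveal the identity of a confidential informant; but the memorandum contains no informant information, so (b) is unavailable.
Exception (c) does not apply: assessed value is $244,000, not under $222,500.
Exception (d) does not apply: the registered capacity is 3,430 units, not below 3,410 units.
Exception (e) is satisfied on its face — a current Category A Approval is held; aggregate throughput is 2,850 units, meeting the 2,700 units threshold; a current Standing Exemption Letter is held. As to paragraphs (i)–(p): (i) would limit (e) — a current Provisional Registration is held — but (j) sets (i) aside: (j) operates against (i): a current Provisional Exemption Letter is held. (k) is triggered (a current Category C Certificate is held), but is overridden by (l): (l) operates against (k): the reference index is 405, under the 471 limit. (m) would limit (l) — a current Annual Certificate is held — but (n) sets (m) aside: (n) is triggered — the reportable unit count is 72, below the 76 limit. (o) is not triggered (Marcus is not the subject of the memorandum), so (n) stands. So (e) applies.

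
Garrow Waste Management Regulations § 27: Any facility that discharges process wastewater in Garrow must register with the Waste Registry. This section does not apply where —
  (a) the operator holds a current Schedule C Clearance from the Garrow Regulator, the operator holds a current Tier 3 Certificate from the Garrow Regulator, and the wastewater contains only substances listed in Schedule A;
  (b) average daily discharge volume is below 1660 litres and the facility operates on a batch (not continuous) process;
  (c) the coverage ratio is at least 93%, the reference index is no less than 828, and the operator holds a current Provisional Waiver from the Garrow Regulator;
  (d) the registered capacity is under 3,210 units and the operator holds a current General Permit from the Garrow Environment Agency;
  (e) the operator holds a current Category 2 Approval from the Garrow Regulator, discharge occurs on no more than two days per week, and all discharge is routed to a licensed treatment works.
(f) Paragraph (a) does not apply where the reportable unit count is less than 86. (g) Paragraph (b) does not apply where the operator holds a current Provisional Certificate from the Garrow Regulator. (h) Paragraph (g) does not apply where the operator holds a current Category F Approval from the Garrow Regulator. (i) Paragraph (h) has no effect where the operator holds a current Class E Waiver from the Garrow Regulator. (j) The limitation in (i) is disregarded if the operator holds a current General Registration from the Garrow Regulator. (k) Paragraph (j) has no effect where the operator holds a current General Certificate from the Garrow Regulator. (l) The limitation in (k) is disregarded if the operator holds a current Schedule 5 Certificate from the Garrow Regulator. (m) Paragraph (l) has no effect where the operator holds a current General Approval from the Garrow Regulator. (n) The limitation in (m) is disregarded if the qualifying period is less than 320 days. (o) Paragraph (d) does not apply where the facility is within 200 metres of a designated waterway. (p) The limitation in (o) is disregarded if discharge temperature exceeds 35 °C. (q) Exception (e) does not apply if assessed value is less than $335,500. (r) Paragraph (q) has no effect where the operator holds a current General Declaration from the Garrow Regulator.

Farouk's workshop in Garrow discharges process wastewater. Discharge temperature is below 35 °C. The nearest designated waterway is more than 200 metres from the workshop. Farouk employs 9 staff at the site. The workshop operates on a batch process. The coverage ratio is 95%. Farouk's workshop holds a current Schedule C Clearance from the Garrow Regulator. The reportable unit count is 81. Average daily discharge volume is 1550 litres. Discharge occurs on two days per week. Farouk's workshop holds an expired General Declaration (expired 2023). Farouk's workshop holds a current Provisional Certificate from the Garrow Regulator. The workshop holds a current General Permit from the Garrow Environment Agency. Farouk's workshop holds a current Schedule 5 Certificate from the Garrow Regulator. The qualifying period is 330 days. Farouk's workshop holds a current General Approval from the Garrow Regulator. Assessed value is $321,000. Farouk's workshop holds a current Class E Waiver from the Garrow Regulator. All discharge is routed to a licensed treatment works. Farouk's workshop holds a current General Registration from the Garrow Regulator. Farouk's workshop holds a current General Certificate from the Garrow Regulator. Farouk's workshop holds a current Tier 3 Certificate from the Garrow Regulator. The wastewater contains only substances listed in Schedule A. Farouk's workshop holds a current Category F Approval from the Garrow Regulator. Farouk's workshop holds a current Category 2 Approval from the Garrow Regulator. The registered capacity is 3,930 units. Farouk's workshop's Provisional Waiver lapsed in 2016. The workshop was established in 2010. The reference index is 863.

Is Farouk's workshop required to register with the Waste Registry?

Yes — Farouk's workshop must register with the Waste Registry.

Exception (a)'s conditions are all satisfied: a current Schedule C Clearance is held; a current Tier 3 Certificate is held; the wastewater is Schedule-A-only. However, paragraph (f) must be considered: (f) operates against (a): the reportable unit count is 81, less than the 86 limit. (a) is therefore removed.
Exception (b): average daily discharge volume is 1550 litres, below the 1660 litres limit; the facility operates on a batch process — every condition holds. Turning to paragraphs (g)–(n): (g) applies — a current Provisional Certificate is held. (h) applies (a current Category F Approval is held), but is itself disapplied by (i): (i) applies — a current Class E Waiver is held. (j) operates (a current General Registration is held), but is itself disapplied by (k): (k) operates — a current General Certificate is held. (l) would limit (k) — a current Schedule 5 Certificate is held — but (m) sets (l) aside: (m) operates — a current General Approval is held. (n), which would lift (m), is inapplicable — the qualifying period is 330 days, not less than 320 days. (b) is therefore removed.
Exception (c) does not apply: the Provisional Waiver is not current.
Exception (d) does not apply: the registered capacity is 3,930 units, not under 3,210 units.
Exception (e)'s conditions are all satisfied: a current Category 2 Approval is held; discharge occurs on no more than two days per week; discharge is routed to a licensed treatment works. But: (q) operates against (e): assessed value is $321,000, less than the $335,500 limit. (r) does not operate here (the General Declaration is not current), so (q) stands. (e) is therefore removed.
Every exception is unavailable, so the rule governs.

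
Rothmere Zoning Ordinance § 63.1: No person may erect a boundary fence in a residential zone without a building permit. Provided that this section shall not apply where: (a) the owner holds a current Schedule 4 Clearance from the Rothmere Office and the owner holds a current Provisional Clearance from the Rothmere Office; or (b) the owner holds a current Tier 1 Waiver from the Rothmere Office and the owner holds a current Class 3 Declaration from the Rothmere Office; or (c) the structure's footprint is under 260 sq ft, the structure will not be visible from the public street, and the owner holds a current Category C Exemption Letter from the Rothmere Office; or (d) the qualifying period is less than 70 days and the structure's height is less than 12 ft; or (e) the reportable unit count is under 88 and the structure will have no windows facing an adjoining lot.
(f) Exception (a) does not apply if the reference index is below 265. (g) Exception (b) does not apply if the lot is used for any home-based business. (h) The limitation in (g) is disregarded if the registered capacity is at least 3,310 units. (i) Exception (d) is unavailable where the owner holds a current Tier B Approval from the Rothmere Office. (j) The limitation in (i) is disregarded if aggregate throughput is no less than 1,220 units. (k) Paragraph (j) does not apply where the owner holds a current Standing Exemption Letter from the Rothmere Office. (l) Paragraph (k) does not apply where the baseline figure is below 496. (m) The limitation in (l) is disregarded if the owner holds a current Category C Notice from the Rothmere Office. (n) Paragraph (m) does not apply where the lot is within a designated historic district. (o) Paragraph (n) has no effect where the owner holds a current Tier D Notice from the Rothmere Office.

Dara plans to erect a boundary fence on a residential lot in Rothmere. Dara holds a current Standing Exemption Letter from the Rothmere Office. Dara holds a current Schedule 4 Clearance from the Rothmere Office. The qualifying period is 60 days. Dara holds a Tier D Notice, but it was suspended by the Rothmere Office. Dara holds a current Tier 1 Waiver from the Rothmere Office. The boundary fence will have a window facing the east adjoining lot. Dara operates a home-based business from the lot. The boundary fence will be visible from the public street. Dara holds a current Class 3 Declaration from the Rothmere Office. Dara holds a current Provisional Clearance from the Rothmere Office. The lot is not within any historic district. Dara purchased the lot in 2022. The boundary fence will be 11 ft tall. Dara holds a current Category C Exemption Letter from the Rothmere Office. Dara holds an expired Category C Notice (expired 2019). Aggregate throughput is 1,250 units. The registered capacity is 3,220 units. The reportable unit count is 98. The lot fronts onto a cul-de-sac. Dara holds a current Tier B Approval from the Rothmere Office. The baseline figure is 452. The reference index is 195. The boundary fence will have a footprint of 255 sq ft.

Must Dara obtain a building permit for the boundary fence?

All of (a)'s requirements are met (a current Schedule 4 Clearance is held; a current Provisional Clearance is held). But: (f) is triggered — the reference index is 195, below the 265 limit. Exception (a) does not apply.
Exception (b): a current Tier 1 Waiver is held; a current Class 3 Declaration is held — every condition holds. But: (g) operates against (b): a home-based business operates on the lot. (h), which would lift (g), does not operate here — the registered capacity is 3,220 units, short of 3,310 units. So (b) is unavailable.
Exception (c) requires that the structure will not be visible from the public street; but the structure will be visible from the street, so (c) is unavailable.
Exception (d) is satisfied on its face — the qualifying period is 60 days, less than the 70 days limit; the structure's height is 11 ft, less than the 12 ft limit. Applying paragraphs (i)–(o): (i) is triggered (a current Tier B Approval is held), but is displaced by (j): (j) is triggered — aggregate throughput is 1,250 units, meeting the 1,220 units threshold. (k) would limit (j) — a current Standing Exemption Letter is held — but (l) sets (k) aside: (l) operates against (k): the baseline figure is 452, below the 496 limit. (m) is inapplicable (the Category C Notice is not current), so (l) stands. So (d) applies.
Exception (e) does not apply: the reportable unit count is 98, not under 88.

No — exception (d) applies; Dara does not need a building permit.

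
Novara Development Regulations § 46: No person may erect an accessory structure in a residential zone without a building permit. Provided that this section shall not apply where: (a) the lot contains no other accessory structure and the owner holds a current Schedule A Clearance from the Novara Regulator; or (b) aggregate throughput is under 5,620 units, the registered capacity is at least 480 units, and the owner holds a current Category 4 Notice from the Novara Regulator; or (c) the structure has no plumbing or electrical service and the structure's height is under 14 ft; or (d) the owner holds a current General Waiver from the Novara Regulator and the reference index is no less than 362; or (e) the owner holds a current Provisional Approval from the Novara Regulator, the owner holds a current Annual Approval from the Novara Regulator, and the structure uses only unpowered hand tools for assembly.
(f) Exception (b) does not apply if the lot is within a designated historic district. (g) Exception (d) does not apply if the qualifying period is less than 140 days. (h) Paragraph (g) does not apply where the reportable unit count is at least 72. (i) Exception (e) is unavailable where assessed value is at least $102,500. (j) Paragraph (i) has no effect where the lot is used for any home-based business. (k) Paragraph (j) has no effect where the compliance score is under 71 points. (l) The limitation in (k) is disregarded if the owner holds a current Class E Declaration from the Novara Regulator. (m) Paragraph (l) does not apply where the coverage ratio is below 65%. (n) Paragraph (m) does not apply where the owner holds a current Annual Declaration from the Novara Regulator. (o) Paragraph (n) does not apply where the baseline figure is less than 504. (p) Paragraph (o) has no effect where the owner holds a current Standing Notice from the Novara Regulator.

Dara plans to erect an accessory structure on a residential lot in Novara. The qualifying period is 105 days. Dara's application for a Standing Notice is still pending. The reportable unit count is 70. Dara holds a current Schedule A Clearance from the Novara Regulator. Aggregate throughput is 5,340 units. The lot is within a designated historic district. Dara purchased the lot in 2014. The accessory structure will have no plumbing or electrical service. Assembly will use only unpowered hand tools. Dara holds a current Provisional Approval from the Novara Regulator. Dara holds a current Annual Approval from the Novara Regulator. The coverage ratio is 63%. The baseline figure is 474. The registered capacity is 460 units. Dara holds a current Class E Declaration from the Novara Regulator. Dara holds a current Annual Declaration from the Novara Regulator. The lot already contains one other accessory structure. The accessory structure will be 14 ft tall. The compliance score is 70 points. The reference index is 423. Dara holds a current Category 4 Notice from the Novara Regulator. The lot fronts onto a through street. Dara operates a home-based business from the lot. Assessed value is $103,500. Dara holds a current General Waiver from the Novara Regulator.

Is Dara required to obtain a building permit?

Yes — Dara must obtain a building permit.

Exception (a) does not apply: the lot already has another accessory structure.
Exception (b) requires that the registered capacity is at least 480 units; but the registered capacity is 460 units, short of 480 units, so (b) is unavailable.
Exception (c) fails — the structure's height is 14 ft, not under 14 ft.
Exception (d): a current General Waiver is held; the reference index is 423, meeting the 362 threshold — every condition holds. However, paragraphs (g)–(h) must be considered: (g) operates against (d): the qualifying period is 105 days, less than the 140 days limit. (h) is inapplicable (the reportable unit count is 70, short of 72), so (g) stands. (d) is therefore removed.
Exception (e) is satisfied on its face — a current Provisional Approval is held; a current Annual Approval is held; assembly uses only hand tools. However, paragraphs (i)–(p) must be considered: (i) operates against (e): assessed value is $103,500, meeting the $102,500 threshold. (j) applies (a home-based business operates on the lot), but is overridden by (k): (k) operates against (j): the compliance score is 70 points, under the 71 points limit. (l) would limit (k) — a current Class E Declaration is held — but (m) sets (l) aside: (m) operates against (l): the coverage ratio is 63%, below the 65% limit. (n) would limit (m) — a current Annual Declaration is held — but (o) sets (n) aside: (o) operates against (n): the baseline figure is 474, less than the 504 limit. (p), which would lift (o), is not engaged — no current Standing Notice is held. Exception (e) does not apply.
None of the exceptions is available; § 46 applies in full.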